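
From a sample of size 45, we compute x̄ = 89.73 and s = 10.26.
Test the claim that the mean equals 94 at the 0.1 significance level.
One-sample t-test:
H₀: μ = 94
H₁: μ ≠ 94
df = n - 1 = 44
t = (x̄ - μ₀) / (s/√n) = (89.73 - 94) / (10.26/√45) = -2.792
p-value = 0.0077

Since p-value < α = 0.1, we reject H₀.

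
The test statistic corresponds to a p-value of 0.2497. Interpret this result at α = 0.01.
Since p = 0.2497 > α = 0.01, fail to reject H₀.
There is insufficient evidence to reject the null hypothesis; the result is not statistically significant at the 0.01 level.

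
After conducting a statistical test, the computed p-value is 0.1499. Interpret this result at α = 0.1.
Since p = 0.1499 > α = 0.1, fail to reject H₀.
There is insufficient evidence to reject the null hypothesis; the result is not statistically significant at the 0.1 level.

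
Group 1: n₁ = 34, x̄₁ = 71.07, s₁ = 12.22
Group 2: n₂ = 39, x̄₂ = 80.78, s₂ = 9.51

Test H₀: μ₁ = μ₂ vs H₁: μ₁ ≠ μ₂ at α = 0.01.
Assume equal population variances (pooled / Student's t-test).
Student's two-sample t-test (equal variances):
H₀: μ₁ = μ₂
H₁: μ₁ ≠ μ₂
df = n₁ + n₂ - 2 = 71
Pooled variance s_p² = [(n₁-1)s₁² + (n₂-1)s₂²] / (n₁ + n₂ - 2) = [(33)(12.22²) + (38)(9.51²)] / 71 = 117.8107
SE = √(s_p²(1/n₁ + 1/n₂)) = √(117.8107 × (1/34 + 1/39)) = 2.5467
t = (x̄₁ - x̄₂) / SE = (71.07 - 80.78) / 2.5467 = -9.71 / 2.5467 = -3.813
p-value = 0.0003

Since p-value < α = 0.01, we reject H₀.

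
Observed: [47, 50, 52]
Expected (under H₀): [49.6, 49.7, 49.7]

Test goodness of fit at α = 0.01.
Chi-square goodness of fit test:
H₀: observed counts match expected distribution
H₁: observed counts differ from expected distribution
df = k - 1 = 2
χ² = Σ(O - E)²/E
   = (47 - 49.6)²/49.6 + (50 - 49.7)²/49.7 + (52 - 49.7)²/49.7
   = 0.136 + 0.002 + 0.106
   = 0.24
p-value = 0.8849

Since p-value > α = 0.01, we fail to reject H₀.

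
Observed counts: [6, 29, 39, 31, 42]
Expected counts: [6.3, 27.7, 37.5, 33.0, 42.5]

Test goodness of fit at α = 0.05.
Chi-square goodness of fit test:
H₀: observed counts match expected distribution
H₁: observed counts differ from expected distribution
df = k - 1 = 4
χ² = Σ(O - E)²/E
   = (6 - 6.3)²/6.3 + (29 - 27.7)²/27.7 + (39 - 37.5)²/37.5 + (31 - 33.0)²/33.0 + (42 - 42.5)²/42.5
   = 0.014 + 0.061 + 0.060 + 0.121 + 0.006
   = 0.26
p-value = 0.9921

Since p-value > α = 0.05, we fail to reject H₀.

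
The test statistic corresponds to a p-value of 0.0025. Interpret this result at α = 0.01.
Since p = 0.0025 < α = 0.01, reject H₀.
There is sufficient evidence to reject the null hypothesis; the result is statistically significant at the 0.01 level.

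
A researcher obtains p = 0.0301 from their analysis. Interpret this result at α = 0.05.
Since p = 0.0301 < α = 0.05, reject H₀.
There is sufficient evidence to reject the null hypothesis; the result is statistically significant at the 0.05 level.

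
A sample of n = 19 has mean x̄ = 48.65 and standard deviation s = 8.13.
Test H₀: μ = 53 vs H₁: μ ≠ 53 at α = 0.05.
One-sample t-test:
H₀: μ = 53
H₁: μ ≠ 53
df = n - 1 = 18
t = (x̄ - μ₀) / (s/√n) = (48.65 - 53) / (8.13/√19) = -2.332
p-value = 0.0315

Since p-value < α = 0.05, we reject H₀.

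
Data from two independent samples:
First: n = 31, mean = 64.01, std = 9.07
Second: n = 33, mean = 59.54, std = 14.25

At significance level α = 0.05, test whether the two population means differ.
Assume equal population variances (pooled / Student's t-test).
Student's two-sample t-test (equal variances):
H₀: μ₁ = μ₂
H₁: μ₁ ≠ μ₂
df = n₁ + n₂ - 2 = 62
Pooled variance s_p² = [(n₁-1)s₁² + (n₂-1)s₂²] / (n₁ + n₂ - 2) = [(30)(9.07²) + (32)(14.25²)] / 62 = 144.6120
SE = √(s_p²(1/n₁ + 1/n₂)) = √(144.6120 × (1/31 + 1/33)) = 3.0078
t = (x̄₁ - x̄₂) / SE = (64.01 - 59.54) / 3.0078 = 4.47 / 3.0078 = 1.486
p-value = 0.1423

Since p-value > α = 0.05, we fail to reject H₀.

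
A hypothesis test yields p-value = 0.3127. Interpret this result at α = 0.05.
Since p = 0.3127 > α = 0.05, fail to reject H₀.
There is insufficient evidence to reject the null hypothesis; the result is not statistically significant at the 0.05 level.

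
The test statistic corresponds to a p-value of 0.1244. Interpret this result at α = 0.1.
Since p = 0.1244 > α = 0.1, fail to reject H₀.
There is insufficient evidence to reject the null hypothesis; the result is not statistically significant at the 0.1 level.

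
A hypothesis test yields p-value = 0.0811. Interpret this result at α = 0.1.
Since p = 0.0811 < α = 0.1, reject H₀.
There is sufficient evidence to reject the null hypothesis; the result is statistically significant at the 0.1 level.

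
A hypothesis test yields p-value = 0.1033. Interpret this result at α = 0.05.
Since p = 0.1033 > α = 0.05, fail to reject H₀.
There is insufficient evidence to reject the null hypothesis; the result is not statistically significant at the 0.05 level.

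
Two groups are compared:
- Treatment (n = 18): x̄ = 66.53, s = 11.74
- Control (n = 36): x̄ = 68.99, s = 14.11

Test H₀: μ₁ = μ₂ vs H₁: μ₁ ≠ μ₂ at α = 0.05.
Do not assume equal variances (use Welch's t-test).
Welch's two-sample t-test:
H₀: μ₁ = μ₂
H₁: μ₁ ≠ μ₂
s₁²/n₁ = 11.74²/18 = 7.6571,  s₂²/n₂ = 14.11²/36 = 5.5303
SE = √(s₁²/n₁ + s₂²/n₂) = √(7.6571 + 5.5303) = 3.6314
df (Welch-Satterthwaite) = (s₁²/n₁ + s₂²/n₂)² / [(s₁²/n₁)²/(n₁-1) + (s₂²/n₂)²/(n₂-1)] ≈ 40.23
t = (x̄₁ - x̄₂) / SE = (66.53 - 68.99) / 3.6314 = -2.46 / 3.6314 = -0.677
p-value = 0.5020

Since p-value > α = 0.05, we fail to reject H₀.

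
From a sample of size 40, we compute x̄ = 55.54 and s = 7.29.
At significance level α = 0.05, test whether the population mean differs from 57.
One-sample t-test:
H₀: μ = 57
H₁: μ ≠ 57
df = n - 1 = 39
t = (x̄ - μ₀) / (s/√n) = (55.54 - 57) / (7.29/√40) = -1.267
p-value = 0.2128

Since p-value > α = 0.05, we fail to reject H₀.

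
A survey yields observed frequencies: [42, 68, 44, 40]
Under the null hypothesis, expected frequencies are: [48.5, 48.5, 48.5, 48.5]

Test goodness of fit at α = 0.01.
Chi-square goodness of fit test:
H₀: observed counts match expected distribution
H₁: observed counts differ from expected distribution
df = k - 1 = 3
χ² = Σ(O - E)²/E
   = (42 - 48.5)²/48.5 + (68 - 48.5)²/48.5 + (44 - 48.5)²/48.5 + (40 - 48.5)²/48.5
   = 0.871 + 7.840 + 0.418 + 1.490
   = 10.62
p-value = 0.0140

Since p-value > α = 0.01, we fail to reject H₀.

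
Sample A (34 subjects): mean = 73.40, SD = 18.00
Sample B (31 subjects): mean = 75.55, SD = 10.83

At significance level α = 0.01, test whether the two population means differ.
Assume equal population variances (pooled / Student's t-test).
Student's two-sample t-test (equal variances):
H₀: μ₁ = μ₂
H₁: μ₁ ≠ μ₂
df = n₁ + n₂ - 2 = 63
Pooled variance s_p² = [(n₁-1)s₁² + (n₂-1)s₂²] / (n₁ + n₂ - 2) = [(33)(18.00²) + (30)(10.83²)] / 63 = 225.5661
SE = √(s_p²(1/n₁ + 1/n₂)) = √(225.5661 × (1/34 + 1/31)) = 3.7297
t = (x̄₁ - x̄₂) / SE = (73.40 - 75.55) / 3.7297 = -2.15 / 3.7297 = -0.576
p-value = 0.5664

Since p-value > α = 0.01, we fail to reject H₀.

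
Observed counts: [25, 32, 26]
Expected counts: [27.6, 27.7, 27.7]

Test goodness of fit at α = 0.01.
Chi-square goodness of fit test:
H₀: observed counts match expected distribution
H₁: observed counts differ from expected distribution
df = k - 1 = 2
χ² = Σ(O - E)²/E
   = (25 - 27.6)²/27.6 + (32 - 27.7)²/27.7 + (26 - 27.7)²/27.7
   = 0.245 + 0.668 + 0.104
   = 1.02
p-value = 0.6015

Since p-value > α = 0.01, we fail to reject H₀.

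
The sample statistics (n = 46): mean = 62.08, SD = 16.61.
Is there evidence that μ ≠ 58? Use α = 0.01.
One-sample t-test:
H₀: μ = 58
H₁: μ ≠ 58
df = n - 1 = 45
t = (x̄ - μ₀) / (s/√n) = (62.08 - 58) / (16.61/√46) = 1.666
p-value = 0.1027

Since p-value > α = 0.01, we fail to reject H₀.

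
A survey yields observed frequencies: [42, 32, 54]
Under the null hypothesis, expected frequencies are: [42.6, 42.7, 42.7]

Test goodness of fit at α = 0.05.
Chi-square goodness of fit test:
H₀: observed counts match expected distribution
H₁: observed counts differ from expected distribution
df = k - 1 = 2
χ² = Σ(O - E)²/E
   = (42 - 42.6)²/42.6 + (32 - 42.7)²/42.7 + (54 - 42.7)²/42.7
   = 0.008 + 2.681 + 2.990
   = 5.68
p-value = 0.0584

Since p-value > α = 0.05, we fail to reject H₀.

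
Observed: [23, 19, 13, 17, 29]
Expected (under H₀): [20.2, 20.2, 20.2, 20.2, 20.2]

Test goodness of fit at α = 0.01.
Chi-square goodness of fit test:
H₀: observed counts match expected distribution
H₁: observed counts differ from expected distribution
df = k - 1 = 4
χ² = Σ(O - E)²/E
   = (23 - 20.2)²/20.2 + (19 - 20.2)²/20.2 + (13 - 20.2)²/20.2 + (17 - 20.2)²/20.2 + (29 - 20.2)²/20.2
   = 0.388 + 0.071 + 2.566 + 0.507 + 3.834
   = 7.37
p-value = 0.1177

Since p-value > α = 0.01, we fail to reject H₀.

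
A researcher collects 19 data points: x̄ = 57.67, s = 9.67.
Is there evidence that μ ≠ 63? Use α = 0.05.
One-sample t-test:
H₀: μ = 63
H₁: μ ≠ 63
df = n - 1 = 18
t = (x̄ - μ₀) / (s/√n) = (57.67 - 63) / (9.67/√19) = -2.403
p-value = 0.0273

Since p-value < α = 0.05, we reject H₀.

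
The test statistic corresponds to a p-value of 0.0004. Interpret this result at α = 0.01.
Since p = 0.0004 < α = 0.01, reject H₀.
There is sufficient evidence to reject the null hypothesis; the result is statistically significant at the 0.01 level.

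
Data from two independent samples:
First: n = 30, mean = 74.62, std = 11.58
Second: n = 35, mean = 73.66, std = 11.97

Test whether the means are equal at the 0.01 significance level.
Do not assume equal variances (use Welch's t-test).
Welch's two-sample t-test:
H₀: μ₁ = μ₂
H₁: μ₁ ≠ μ₂
s₁²/n₁ = 11.58²/30 = 4.4699,  s₂²/n₂ = 11.97²/35 = 4.0937
SE = √(s₁²/n₁ + s₂²/n₂) = √(4.4699 + 4.0937) = 2.9264
df (Welch-Satterthwaite) = (s₁²/n₁ + s₂²/n₂)² / [(s₁²/n₁)²/(n₁-1) + (s₂²/n₂)²/(n₂-1)] ≈ 62.05
t = (x̄₁ - x̄₂) / SE = (74.62 - 73.66) / 2.9264 = 0.96 / 2.9264 = 0.328
p-value = 0.7440

Since p-value > α = 0.01, we fail to reject H₀.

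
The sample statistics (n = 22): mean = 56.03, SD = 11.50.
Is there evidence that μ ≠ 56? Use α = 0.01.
One-sample t-test:
H₀: μ = 56
H₁: μ ≠ 56
df = n - 1 = 21
t = (x̄ - μ₀) / (s/√n) = (56.03 - 56) / (11.50/√22) = 0.012
p-value = 0.9904

Since p-value > α = 0.01, we fail to reject H₀.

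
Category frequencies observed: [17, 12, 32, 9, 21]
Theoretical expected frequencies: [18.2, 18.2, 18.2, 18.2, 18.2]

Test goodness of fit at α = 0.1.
Chi-square goodness of fit test:
H₀: observed counts match expected distribution
H₁: observed counts differ from expected distribution
df = k - 1 = 4
χ² = Σ(O - E)²/E
   = (17 - 18.2)²/18.2 + (12 - 18.2)²/18.2 + (32 - 18.2)²/18.2 + (9 - 18.2)²/18.2 + (21 - 18.2)²/18.2
   = 0.079 + 2.112 + 10.464 + 4.651 + 0.431
   = 17.74
p-value = 0.0014

Since p-value < α = 0.1, we reject H₀.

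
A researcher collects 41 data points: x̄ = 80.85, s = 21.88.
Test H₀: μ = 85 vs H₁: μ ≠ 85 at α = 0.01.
One-sample t-test:
H₀: μ = 85
H₁: μ ≠ 85
df = n - 1 = 40
t = (x̄ - μ₀) / (s/√n) = (80.85 - 85) / (21.88/√41) = -1.214
p-value = 0.2317

Since p-value > α = 0.01, we fail to reject H₀.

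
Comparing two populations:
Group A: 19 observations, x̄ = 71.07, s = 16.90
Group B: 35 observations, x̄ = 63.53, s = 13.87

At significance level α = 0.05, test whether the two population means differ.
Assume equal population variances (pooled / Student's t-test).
Student's two-sample t-test (equal variances):
H₀: μ₁ = μ₂
H₁: μ₁ ≠ μ₂
df = n₁ + n₂ - 2 = 52
Pooled variance s_p² = [(n₁-1)s₁² + (n₂-1)s₂²] / (n₁ + n₂ - 2) = [(18)(16.90²) + (34)(13.87²)] / 52 = 224.6499
SE = √(s_p²(1/n₁ + 1/n₂)) = √(224.6499 × (1/19 + 1/35)) = 4.2711
t = (x̄₁ - x̄₂) / SE = (71.07 - 63.53) / 4.2711 = 7.54 / 4.2711 = 1.765
p-value = 0.0834

Since p-value > α = 0.05, we fail to reject H₀.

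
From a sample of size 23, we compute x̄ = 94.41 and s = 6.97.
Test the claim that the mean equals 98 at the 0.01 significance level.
One-sample t-test:
H₀: μ = 98
H₁: μ ≠ 98
df = n - 1 = 22
t = (x̄ - μ₀) / (s/√n) = (94.41 - 98) / (6.97/√23) = -2.470
p-value = 0.0217

Since p-value > α = 0.01, we fail to reject H₀.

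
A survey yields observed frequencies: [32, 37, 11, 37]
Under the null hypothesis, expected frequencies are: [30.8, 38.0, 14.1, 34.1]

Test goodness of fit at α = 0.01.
Chi-square goodness of fit test:
H₀: observed counts match expected distribution
H₁: observed counts differ from expected distribution
df = k - 1 = 3
χ² = Σ(O - E)²/E
   = (32 - 30.8)²/30.8 + (37 - 38.0)²/38.0 + (11 - 14.1)²/14.1 + (37 - 34.1)²/34.1
   = 0.047 + 0.026 + 0.682 + 0.247
   = 1.00
p-value = 0.8009

Since p-value > α = 0.01, we fail to reject H₀.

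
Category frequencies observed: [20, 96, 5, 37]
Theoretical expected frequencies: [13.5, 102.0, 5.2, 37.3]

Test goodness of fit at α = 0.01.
Chi-square goodness of fit test:
H₀: observed counts match expected distribution
H₁: observed counts differ from expected distribution
df = k - 1 = 3
χ² = Σ(O - E)²/E
   = (20 - 13.5)²/13.5 + (96 - 102.0)²/102.0 + (5 - 5.2)²/5.2 + (37 - 37.3)²/37.3
   = 3.130 + 0.353 + 0.008 + 0.002
   = 3.49
p-value = 0.3217

Since p-value > α = 0.01, we fail to reject H₀.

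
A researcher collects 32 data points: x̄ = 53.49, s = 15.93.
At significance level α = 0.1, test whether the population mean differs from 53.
One-sample t-test:
H₀: μ = 53
H₁: μ ≠ 53
df = n - 1 = 31
t = (x̄ - μ₀) / (s/√n) = (53.49 - 53) / (15.93/√32) = 0.174
p-value = 0.8630

Since p-value > α = 0.1, we fail to reject H₀.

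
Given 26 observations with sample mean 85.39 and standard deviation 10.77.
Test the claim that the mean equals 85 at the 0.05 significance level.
One-sample t-test:
H₀: μ = 85
H₁: μ ≠ 85
df = n - 1 = 25
t = (x̄ - μ₀) / (s/√n) = (85.39 - 85) / (10.77/√26) = 0.185
p-value = 0.8550

Since p-value > α = 0.05, we fail to reject H₀.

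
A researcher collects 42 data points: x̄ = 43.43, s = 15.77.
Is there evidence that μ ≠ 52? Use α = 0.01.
One-sample t-test:
H₀: μ = 52
H₁: μ ≠ 52
df = n - 1 = 41
t = (x̄ - μ₀) / (s/√n) = (43.43 - 52) / (15.77/√42) = -3.522
p-value = 0.0011

Since p-value < α = 0.01, we reject H₀.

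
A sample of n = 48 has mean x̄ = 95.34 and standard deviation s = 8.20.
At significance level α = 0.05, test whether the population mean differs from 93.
One-sample t-test:
H₀: μ = 93
H₁: μ ≠ 93
df = n - 1 = 47
t = (x̄ - μ₀) / (s/√n) = (95.34 - 93) / (8.20/√48) = 1.977
p-value = 0.0539

Since p-value > α = 0.05, we fail to reject H₀.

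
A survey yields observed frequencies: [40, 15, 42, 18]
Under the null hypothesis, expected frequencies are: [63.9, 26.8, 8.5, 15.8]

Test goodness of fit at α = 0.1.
Chi-square goodness of fit test:
H₀: observed counts match expected distribution
H₁: observed counts differ from expected distribution
df = k - 1 = 3
χ² = Σ(O - E)²/E
   = (40 - 63.9)²/63.9 + (15 - 26.8)²/26.8 + (42 - 8.5)²/8.5 + (18 - 15.8)²/15.8
   = 8.939 + 5.196 + 132.029 + 0.306
   = 146.47
p-value < 0.0001

Since p-value < α = 0.1, we reject H₀.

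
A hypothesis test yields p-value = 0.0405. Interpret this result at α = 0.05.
Since p = 0.0405 < α = 0.05, reject H₀.
There is sufficient evidence to reject the null hypothesis; the result is statistically significant at the 0.05 level.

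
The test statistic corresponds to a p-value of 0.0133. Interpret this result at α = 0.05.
Since p = 0.0133 < α = 0.05, reject H₀.
There is sufficient evidence to reject the null hypothesis; the result is statistically significant at the 0.05 level.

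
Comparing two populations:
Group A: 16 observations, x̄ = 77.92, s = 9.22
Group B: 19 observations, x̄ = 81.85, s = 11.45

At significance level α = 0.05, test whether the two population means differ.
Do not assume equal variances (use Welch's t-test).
Welch's two-sample t-test:
H₀: μ₁ = μ₂
H₁: μ₁ ≠ μ₂
s₁²/n₁ = 9.22²/16 = 5.3130,  s₂²/n₂ = 11.45²/19 = 6.9001
SE = √(s₁²/n₁ + s₂²/n₂) = √(5.3130 + 6.9001) = 3.4947
df (Welch-Satterthwaite) = (s₁²/n₁ + s₂²/n₂)² / [(s₁²/n₁)²/(n₁-1) + (s₂²/n₂)²/(n₂-1)] ≈ 32.95
t = (x̄₁ - x̄₂) / SE = (77.92 - 81.85) / 3.4947 = -3.93 / 3.4947 = -1.125
p-value = 0.2689

Since p-value > α = 0.05, we fail to reject H₀.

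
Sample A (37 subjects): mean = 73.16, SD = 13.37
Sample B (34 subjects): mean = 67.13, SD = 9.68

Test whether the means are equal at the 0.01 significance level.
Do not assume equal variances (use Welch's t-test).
Welch's two-sample t-test:
H₀: μ₁ = μ₂
H₁: μ₁ ≠ μ₂
s₁²/n₁ = 13.37²/37 = 4.8313,  s₂²/n₂ = 9.68²/34 = 2.7560
SE = √(s₁²/n₁ + s₂²/n₂) = √(4.8313 + 2.7560) = 2.7545
df (Welch-Satterthwaite) = (s₁²/n₁ + s₂²/n₂)² / [(s₁²/n₁)²/(n₁-1) + (s₂²/n₂)²/(n₂-1)] ≈ 65.53
t = (x̄₁ - x̄₂) / SE = (73.16 - 67.13) / 2.7545 = 6.03 / 2.7545 = 2.189
p-value = 0.0322

Since p-value > α = 0.01, we fail to reject H₀.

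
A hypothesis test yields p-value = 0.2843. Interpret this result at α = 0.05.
Since p = 0.2843 > α = 0.05, fail to reject H₀.
There is insufficient evidence to reject the null hypothesis; the result is not statistically significant at the 0.05 level.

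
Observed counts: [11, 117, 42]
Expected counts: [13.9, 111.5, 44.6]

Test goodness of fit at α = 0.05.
Chi-square goodness of fit test:
H₀: observed counts match expected distribution
H₁: observed counts differ from expected distribution
df = k - 1 = 2
χ² = Σ(O - E)²/E
   = (11 - 13.9)²/13.9 + (117 - 111.5)²/111.5 + (42 - 44.6)²/44.6
   = 0.605 + 0.271 + 0.152
   = 1.03
p-value = 0.5981

Since p-value > α = 0.05, we fail to reject H₀.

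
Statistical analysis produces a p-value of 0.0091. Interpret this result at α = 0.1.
Since p = 0.0091 < α = 0.1, reject H₀.
There is sufficient evidence to reject the null hypothesis; the result is statistically significant at the 0.1 level.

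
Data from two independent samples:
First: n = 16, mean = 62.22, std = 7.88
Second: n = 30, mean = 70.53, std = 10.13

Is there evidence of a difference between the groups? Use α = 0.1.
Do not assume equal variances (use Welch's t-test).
Welch's two-sample t-test:
H₀: μ₁ = μ₂
H₁: μ₁ ≠ μ₂
s₁²/n₁ = 7.88²/16 = 3.8809,  s₂²/n₂ = 10.13²/30 = 3.4206
SE = √(s₁²/n₁ + s₂²/n₂) = √(3.8809 + 3.4206) = 2.7021
df (Welch-Satterthwaite) = (s₁²/n₁ + s₂²/n₂)² / [(s₁²/n₁)²/(n₁-1) + (s₂²/n₂)²/(n₂-1)] ≈ 37.88
t = (x̄₁ - x̄₂) / SE = (62.22 - 70.53) / 2.7021 = -8.31 / 2.7021 = -3.075
p-value = 0.0039

Since p-value < α = 0.1, we reject H₀.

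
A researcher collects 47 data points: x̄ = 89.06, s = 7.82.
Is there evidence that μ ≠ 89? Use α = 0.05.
One-sample t-test:
H₀: μ = 89
H₁: μ ≠ 89
df = n - 1 = 46
t = (x̄ - μ₀) / (s/√n) = (89.06 - 89) / (7.82/√47) = 0.053
p-value = 0.9583

Since p-value > α = 0.05, we fail to reject H₀.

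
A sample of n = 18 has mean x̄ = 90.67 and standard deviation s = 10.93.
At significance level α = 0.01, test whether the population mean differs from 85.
One-sample t-test:
H₀: μ = 85
H₁: μ ≠ 85
df = n - 1 = 17
t = (x̄ - μ₀) / (s/√n) = (90.67 - 85) / (10.93/√18) = 2.201
p-value = 0.0419

Since p-value > α = 0.01, we fail to reject H₀.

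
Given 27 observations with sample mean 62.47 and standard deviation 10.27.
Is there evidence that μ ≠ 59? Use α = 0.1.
One-sample t-test:
H₀: μ = 59
H₁: μ ≠ 59
df = n - 1 = 26
t = (x̄ - μ₀) / (s/√n) = (62.47 - 59) / (10.27/√27) = 1.756
p-value = 0.0909

Since p-value < α = 0.1, we reject H₀.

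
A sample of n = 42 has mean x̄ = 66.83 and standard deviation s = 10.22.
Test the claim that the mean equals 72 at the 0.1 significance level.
One-sample t-test:
H₀: μ = 72
H₁: μ ≠ 72
df = n - 1 = 41
t = (x̄ - μ₀) / (s/√n) = (66.83 - 72) / (10.22/√42) = -3.278
p-value = 0.0021

Since p-value < α = 0.1, we reject H₀.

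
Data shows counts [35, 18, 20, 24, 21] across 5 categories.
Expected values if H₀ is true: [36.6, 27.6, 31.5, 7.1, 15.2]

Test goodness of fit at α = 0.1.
Chi-square goodness of fit test:
H₀: observed counts match expected distribution
H₁: observed counts differ from expected distribution
df = k - 1 = 4
χ² = Σ(O - E)²/E
   = (35 - 36.6)²/36.6 + (18 - 27.6)²/27.6 + (20 - 31.5)²/31.5 + (24 - 7.1)²/7.1 + (21 - 15.2)²/15.2
   = 0.070 + 3.339 + 4.198 + 40.227 + 2.213
   = 50.05
p-value < 0.0001

Since p-value < α = 0.1, we reject H₀.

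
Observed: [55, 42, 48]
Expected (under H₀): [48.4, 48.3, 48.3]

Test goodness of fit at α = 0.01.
Chi-square goodness of fit test:
H₀: observed counts match expected distribution
H₁: observed counts differ from expected distribution
df = k - 1 = 2
χ² = Σ(O - E)²/E
   = (55 - 48.4)²/48.4 + (42 - 48.3)²/48.3 + (48 - 48.3)²/48.3
   = 0.900 + 0.822 + 0.002
   = 1.72
p-value = 0.4224

Since p-value > α = 0.01, we fail to reject H₀.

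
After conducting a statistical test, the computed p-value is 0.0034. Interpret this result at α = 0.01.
Since p = 0.0034 < α = 0.01, reject H₀.
There is sufficient evidence to reject the null hypothesis; the result is statistically significant at the 0.01 level.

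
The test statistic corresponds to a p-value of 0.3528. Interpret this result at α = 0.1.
Since p = 0.3528 > α = 0.1, fail to reject H₀.
There is insufficient evidence to reject the null hypothesis; the result is not statistically significant at the 0.1 level.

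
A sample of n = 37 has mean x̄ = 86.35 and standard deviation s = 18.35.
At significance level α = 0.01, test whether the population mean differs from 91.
One-sample t-test:
H₀: μ = 91
H₁: μ ≠ 91
df = n - 1 = 36
t = (x̄ - μ₀) / (s/√n) = (86.35 - 91) / (18.35/√37) = -1.541
p-value = 0.1320

Since p-value > α = 0.01, we fail to reject H₀.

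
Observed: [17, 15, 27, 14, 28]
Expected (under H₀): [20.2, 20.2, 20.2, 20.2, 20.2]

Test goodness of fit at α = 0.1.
Chi-square goodness of fit test:
H₀: observed counts match expected distribution
H₁: observed counts differ from expected distribution
df = k - 1 = 4
χ² = Σ(O - E)²/E
   = (17 - 20.2)²/20.2 + (15 - 20.2)²/20.2 + (27 - 20.2)²/20.2 + (14 - 20.2)²/20.2 + (28 - 20.2)²/20.2
   = 0.507 + 1.339 + 2.289 + 1.903 + 3.012
   = 9.05
p-value = 0.0599

Since p-value < α = 0.1, we reject H₀.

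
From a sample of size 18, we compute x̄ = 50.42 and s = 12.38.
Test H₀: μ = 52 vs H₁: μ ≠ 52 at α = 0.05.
One-sample t-test:
H₀: μ = 52
H₁: μ ≠ 52
df = n - 1 = 17
t = (x̄ - μ₀) / (s/√n) = (50.42 - 52) / (12.38/√18) = -0.541
p-value = 0.5952

Since p-value > α = 0.05, we fail to reject H₀.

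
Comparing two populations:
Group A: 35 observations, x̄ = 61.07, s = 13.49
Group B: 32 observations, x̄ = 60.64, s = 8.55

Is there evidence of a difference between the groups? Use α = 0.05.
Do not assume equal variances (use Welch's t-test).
Welch's two-sample t-test:
H₀: μ₁ = μ₂
H₁: μ₁ ≠ μ₂
s₁²/n₁ = 13.49²/35 = 5.1994,  s₂²/n₂ = 8.55²/32 = 2.2845
SE = √(s₁²/n₁ + s₂²/n₂) = √(5.1994 + 2.2845) = 2.7357
df (Welch-Satterthwaite) = (s₁²/n₁ + s₂²/n₂)² / [(s₁²/n₁)²/(n₁-1) + (s₂²/n₂)²/(n₂-1)] ≈ 58.13
t = (x̄₁ - x̄₂) / SE = (61.07 - 60.64) / 2.7357 = 0.43 / 2.7357 = 0.157
p-value = 0.8756

Since p-value > α = 0.05, we fail to reject H₀.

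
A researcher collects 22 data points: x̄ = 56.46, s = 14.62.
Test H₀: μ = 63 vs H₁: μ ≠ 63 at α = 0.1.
One-sample t-test:
H₀: μ = 63
H₁: μ ≠ 63
df = n - 1 = 21
t = (x̄ - μ₀) / (s/√n) = (56.46 - 63) / (14.62/√22) = -2.098
p-value = 0.0482

Since p-value < α = 0.1, we reject H₀.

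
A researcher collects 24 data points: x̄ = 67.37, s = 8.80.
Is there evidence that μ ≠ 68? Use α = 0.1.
One-sample t-test:
H₀: μ = 68
H₁: μ ≠ 68
df = n - 1 = 23
t = (x̄ - μ₀) / (s/√n) = (67.37 - 68) / (8.80/√24) = -0.351
p-value = 0.7290

Since p-value > α = 0.1, we fail to reject H₀.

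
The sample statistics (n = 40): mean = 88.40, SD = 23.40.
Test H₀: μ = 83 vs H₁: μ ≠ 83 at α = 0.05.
One-sample t-test:
H₀: μ = 83
H₁: μ ≠ 83
df = n - 1 = 39
t = (x̄ - μ₀) / (s/√n) = (88.40 - 83) / (23.40/√40) = 1.460
p-value = 0.1524

Since p-value > α = 0.05, we fail to reject H₀.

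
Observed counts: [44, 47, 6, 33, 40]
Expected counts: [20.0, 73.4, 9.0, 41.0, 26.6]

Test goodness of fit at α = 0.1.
Chi-square goodness of fit test:
H₀: observed counts match expected distribution
H₁: observed counts differ from expected distribution
df = k - 1 = 4
χ² = Σ(O - E)²/E
   = (44 - 20.0)²/20.0 + (47 - 73.4)²/73.4 + (6 - 9.0)²/9.0 + (33 - 41.0)²/41.0 + (40 - 26.6)²/26.6
   = 28.800 + 9.495 + 1.000 + 1.561 + 6.750
   = 47.61
p-value < 0.0001

Since p-value < α = 0.1, we reject H₀.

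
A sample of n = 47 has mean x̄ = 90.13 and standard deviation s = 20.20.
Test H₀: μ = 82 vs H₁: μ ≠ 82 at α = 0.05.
One-sample t-test:
H₀: μ = 82
H₁: μ ≠ 82
df = n - 1 = 46
t = (x̄ - μ₀) / (s/√n) = (90.13 - 82) / (20.20/√47) = 2.759
p-value = 0.0083

Since p-value < α = 0.05, we reject H₀.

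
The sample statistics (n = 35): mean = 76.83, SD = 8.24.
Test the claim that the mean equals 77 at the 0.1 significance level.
One-sample t-test:
H₀: μ = 77
H₁: μ ≠ 77
df = n - 1 = 34
t = (x̄ - μ₀) / (s/√n) = (76.83 - 77) / (8.24/√35) = -0.122
p-value = 0.9036

Since p-value > α = 0.1, we fail to reject H₀.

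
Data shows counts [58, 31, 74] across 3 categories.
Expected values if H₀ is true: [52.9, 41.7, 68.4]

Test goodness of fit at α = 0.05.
Chi-square goodness of fit test:
H₀: observed counts match expected distribution
H₁: observed counts differ from expected distribution
df = k - 1 = 2
χ² = Σ(O - E)²/E
   = (58 - 52.9)²/52.9 + (31 - 41.7)²/41.7 + (74 - 68.4)²/68.4
   = 0.492 + 2.746 + 0.458
   = 3.70
p-value = 0.1576

Since p-value > α = 0.05, we fail to reject H₀.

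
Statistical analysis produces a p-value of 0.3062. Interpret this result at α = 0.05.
Since p = 0.3062 > α = 0.05, fail to reject H₀.
There is insufficient evidence to reject the null hypothesis; the result is not statistically significant at the 0.05 level.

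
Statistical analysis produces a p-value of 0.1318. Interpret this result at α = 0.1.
Since p = 0.1318 > α = 0.1, fail to reject H₀.
There is insufficient evidence to reject the null hypothesis; the result is not statistically significant at the 0.1 level.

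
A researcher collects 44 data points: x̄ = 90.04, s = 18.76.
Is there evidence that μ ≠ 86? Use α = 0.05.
One-sample t-test:
H₀: μ = 86
H₁: μ ≠ 86
df = n - 1 = 43
t = (x̄ - μ₀) / (s/√n) = (90.04 - 86) / (18.76/√44) = 1.428
p-value = 0.1604

Since p-value > α = 0.05, we fail to reject H₀.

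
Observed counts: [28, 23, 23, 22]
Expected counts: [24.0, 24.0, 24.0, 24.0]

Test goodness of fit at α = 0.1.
Chi-square goodness of fit test:
H₀: observed counts match expected distribution
H₁: observed counts differ from expected distribution
df = k - 1 = 3
χ² = Σ(O - E)²/E
   = (28 - 24.0)²/24.0 + (23 - 24.0)²/24.0 + (23 - 24.0)²/24.0 + (22 - 24.0)²/24.0
   = 0.667 + 0.042 + 0.042 + 0.167
   = 0.92
p-value = 0.8214

Since p-value > α = 0.1, we fail to reject H₀.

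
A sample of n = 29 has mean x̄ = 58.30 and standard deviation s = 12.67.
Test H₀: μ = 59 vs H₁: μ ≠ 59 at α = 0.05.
One-sample t-test:
H₀: μ = 59
H₁: μ ≠ 59
df = n - 1 = 28
t = (x̄ - μ₀) / (s/√n) = (58.30 - 59) / (12.67/√29) = -0.298
p-value = 0.7683

Since p-value > α = 0.05, we fail to reject H₀.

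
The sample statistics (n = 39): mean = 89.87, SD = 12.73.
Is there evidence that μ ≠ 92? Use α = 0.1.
One-sample t-test:
H₀: μ = 92
H₁: μ ≠ 92
df = n - 1 = 38
t = (x̄ - μ₀) / (s/√n) = (89.87 - 92) / (12.73/√39) = -1.045
p-value = 0.3027

Since p-value > α = 0.1, we fail to reject H₀.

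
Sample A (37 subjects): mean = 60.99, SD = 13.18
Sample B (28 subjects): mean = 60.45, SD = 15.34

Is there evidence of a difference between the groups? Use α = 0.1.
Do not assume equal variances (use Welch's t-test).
Welch's two-sample t-test:
H₀: μ₁ = μ₂
H₁: μ₁ ≠ μ₂
s₁²/n₁ = 13.18²/37 = 4.6949,  s₂²/n₂ = 15.34²/28 = 8.4041
SE = √(s₁²/n₁ + s₂²/n₂) = √(4.6949 + 8.4041) = 3.6193
df (Welch-Satterthwaite) = (s₁²/n₁ + s₂²/n₂)² / [(s₁²/n₁)²/(n₁-1) + (s₂²/n₂)²/(n₂-1)] ≈ 53.15
t = (x̄₁ - x̄₂) / SE = (60.99 - 60.45) / 3.6193 = 0.54 / 3.6193 = 0.149
p-value = 0.8820

Since p-value > α = 0.1, we fail to reject H₀.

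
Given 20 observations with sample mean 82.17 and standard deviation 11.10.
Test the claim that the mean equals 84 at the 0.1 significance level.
One-sample t-test:
H₀: μ = 84
H₁: μ ≠ 84
df = n - 1 = 19
t = (x̄ - μ₀) / (s/√n) = (82.17 - 84) / (11.10/√20) = -0.737
p-value = 0.4699

Since p-value > α = 0.1, we fail to reject H₀.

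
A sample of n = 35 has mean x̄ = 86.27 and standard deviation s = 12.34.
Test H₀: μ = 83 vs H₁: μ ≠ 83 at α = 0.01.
One-sample t-test:
H₀: μ = 83
H₁: μ ≠ 83
df = n - 1 = 34
t = (x̄ - μ₀) / (s/√n) = (86.27 - 83) / (12.34/√35) = 1.568
p-value = 0.1262

Since p-value > α = 0.01, we fail to reject H₀.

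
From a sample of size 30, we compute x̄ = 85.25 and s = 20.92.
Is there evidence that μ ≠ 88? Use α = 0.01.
One-sample t-test:
H₀: μ = 88
H₁: μ ≠ 88
df = n - 1 = 29
t = (x̄ - μ₀) / (s/√n) = (85.25 - 88) / (20.92/√30) = -0.720
p-value = 0.4773

Since p-value > α = 0.01, we fail to reject H₀.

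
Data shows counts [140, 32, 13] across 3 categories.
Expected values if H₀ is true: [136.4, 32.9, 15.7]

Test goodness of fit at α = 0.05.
Chi-square goodness of fit test:
H₀: observed counts match expected distribution
H₁: observed counts differ from expected distribution
df = k - 1 = 2
χ² = Σ(O - E)²/E
   = (140 - 136.4)²/136.4 + (32 - 32.9)²/32.9 + (13 - 15.7)²/15.7
   = 0.095 + 0.025 + 0.464
   = 0.58
p-value = 0.7468

Since p-value > α = 0.05, we fail to reject H₀.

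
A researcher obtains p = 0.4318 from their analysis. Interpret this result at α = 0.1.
Since p = 0.4318 > α = 0.1, fail to reject H₀.
There is insufficient evidence to reject the null hypothesis; the result is not statistically significant at the 0.1 level.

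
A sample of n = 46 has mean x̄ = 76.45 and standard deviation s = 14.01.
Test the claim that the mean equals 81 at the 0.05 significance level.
One-sample t-test:
H₀: μ = 81
H₁: μ ≠ 81
df = n - 1 = 45
t = (x̄ - μ₀) / (s/√n) = (76.45 - 81) / (14.01/√46) = -2.203
p-value = 0.0328

Since p-value < α = 0.05, we reject H₀.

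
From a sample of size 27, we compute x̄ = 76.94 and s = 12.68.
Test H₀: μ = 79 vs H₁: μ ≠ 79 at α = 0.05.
One-sample t-test:
H₀: μ = 79
H₁: μ ≠ 79
df = n - 1 = 26
t = (x̄ - μ₀) / (s/√n) = (76.94 - 79) / (12.68/√27) = -0.844
p-value = 0.4063

Since p-value > α = 0.05, we fail to reject H₀.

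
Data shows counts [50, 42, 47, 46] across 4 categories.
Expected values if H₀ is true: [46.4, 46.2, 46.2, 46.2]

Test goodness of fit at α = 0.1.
Chi-square goodness of fit test:
H₀: observed counts match expected distribution
H₁: observed counts differ from expected distribution
df = k - 1 = 3
χ² = Σ(O - E)²/E
   = (50 - 46.4)²/46.4 + (42 - 46.2)²/46.2 + (47 - 46.2)²/46.2 + (46 - 46.2)²/46.2
   = 0.279 + 0.382 + 0.014 + 0.001
   = 0.68
p-value = 0.8789

Since p-value > α = 0.1, we fail to reject H₀.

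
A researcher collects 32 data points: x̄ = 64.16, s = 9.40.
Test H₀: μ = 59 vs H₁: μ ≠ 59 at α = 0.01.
One-sample t-test:
H₀: μ = 59
H₁: μ ≠ 59
df = n - 1 = 31
t = (x̄ - μ₀) / (s/√n) = (64.16 - 59) / (9.40/√32) = 3.105
p-value = 0.0040

Since p-value < α = 0.01, we reject H₀.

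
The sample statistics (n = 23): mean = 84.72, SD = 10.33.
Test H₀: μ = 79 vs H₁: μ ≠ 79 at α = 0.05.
One-sample t-test:
H₀: μ = 79
H₁: μ ≠ 79
df = n - 1 = 22
t = (x̄ - μ₀) / (s/√n) = (84.72 - 79) / (10.33/√23) = 2.656
p-value = 0.0144

Since p-value < α = 0.05, we reject H₀.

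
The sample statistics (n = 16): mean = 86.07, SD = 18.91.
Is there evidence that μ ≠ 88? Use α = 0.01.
One-sample t-test:
H₀: μ = 88
H₁: μ ≠ 88
df = n - 1 = 15
t = (x̄ - μ₀) / (s/√n) = (86.07 - 88) / (18.91/√16) = -0.408
p-value = 0.6889

Since p-value > α = 0.01, we fail to reject H₀.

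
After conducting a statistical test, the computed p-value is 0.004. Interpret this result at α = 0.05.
Since p = 0.004 < α = 0.05, reject H₀.
There is sufficient evidence to reject the null hypothesis; the result is statistically significant at the 0.05 level.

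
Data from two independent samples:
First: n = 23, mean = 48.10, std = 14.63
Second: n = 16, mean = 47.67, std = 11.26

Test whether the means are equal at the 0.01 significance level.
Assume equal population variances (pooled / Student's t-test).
Student's two-sample t-test (equal variances):
H₀: μ₁ = μ₂
H₁: μ₁ ≠ μ₂
df = n₁ + n₂ - 2 = 37
Pooled variance s_p² = [(n₁-1)s₁² + (n₂-1)s₂²] / (n₁ + n₂ - 2) = [(22)(14.63²) + (15)(11.26²)] / 37 = 178.6656
SE = √(s_p²(1/n₁ + 1/n₂)) = √(178.6656 × (1/23 + 1/16)) = 4.3514
t = (x̄₁ - x̄₂) / SE = (48.10 - 47.67) / 4.3514 = 0.43 / 4.3514 = 0.099
p-value = 0.9218

Since p-value > α = 0.01, we fail to reject H₀.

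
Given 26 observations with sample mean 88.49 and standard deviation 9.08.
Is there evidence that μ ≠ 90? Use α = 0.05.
One-sample t-test:
H₀: μ = 90
H₁: μ ≠ 90
df = n - 1 = 25
t = (x̄ - μ₀) / (s/√n) = (88.49 - 90) / (9.08/√26) = -0.848
p-value = 0.4045

Since p-value > α = 0.05, we fail to reject H₀.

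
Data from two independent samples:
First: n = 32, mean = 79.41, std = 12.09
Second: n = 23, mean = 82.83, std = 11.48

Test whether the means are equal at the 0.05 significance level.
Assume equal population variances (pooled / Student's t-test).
Student's two-sample t-test (equal variances):
H₀: μ₁ = μ₂
H₁: μ₁ ≠ μ₂
df = n₁ + n₂ - 2 = 53
Pooled variance s_p² = [(n₁-1)s₁² + (n₂-1)s₂²] / (n₁ + n₂ - 2) = [(31)(12.09²) + (22)(11.48²)] / 53 = 140.2000
SE = √(s_p²(1/n₁ + 1/n₂)) = √(140.2000 × (1/32 + 1/23)) = 3.2368
t = (x̄₁ - x̄₂) / SE = (79.41 - 82.83) / 3.2368 = -3.42 / 3.2368 = -1.057
p-value = 0.2955

Since p-value > α = 0.05, we fail to reject H₀.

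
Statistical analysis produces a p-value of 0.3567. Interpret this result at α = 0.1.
Since p = 0.3567 > α = 0.1, fail to reject H₀.
There is insufficient evidence to reject the null hypothesis; the result is not statistically significant at the 0.1 level.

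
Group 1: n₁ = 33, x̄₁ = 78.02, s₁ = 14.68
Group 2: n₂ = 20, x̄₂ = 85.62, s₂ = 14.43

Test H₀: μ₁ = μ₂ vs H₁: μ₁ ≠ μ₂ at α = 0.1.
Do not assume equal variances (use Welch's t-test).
Welch's two-sample t-test:
H₀: μ₁ = μ₂
H₁: μ₁ ≠ μ₂
s₁²/n₁ = 14.68²/33 = 6.5304,  s₂²/n₂ = 14.43²/20 = 10.4112
SE = √(s₁²/n₁ + s₂²/n₂) = √(6.5304 + 10.4112) = 4.1160
df (Welch-Satterthwaite) = (s₁²/n₁ + s₂²/n₂)² / [(s₁²/n₁)²/(n₁-1) + (s₂²/n₂)²/(n₂-1)] ≈ 40.78
t = (x̄₁ - x̄₂) / SE = (78.02 - 85.62) / 4.1160 = -7.60 / 4.1160 = -1.846
p-value = 0.0721

Since p-value < α = 0.1, we reject H₀.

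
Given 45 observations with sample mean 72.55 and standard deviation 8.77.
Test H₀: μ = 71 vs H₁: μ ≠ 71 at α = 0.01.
One-sample t-test:
H₀: μ = 71
H₁: μ ≠ 71
df = n - 1 = 44
t = (x̄ - μ₀) / (s/√n) = (72.55 - 71) / (8.77/√45) = 1.186
p-value = 0.2421

Since p-value > α = 0.01, we fail to reject H₀.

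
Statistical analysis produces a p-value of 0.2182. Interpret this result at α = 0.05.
Since p = 0.2182 > α = 0.05, fail to reject H₀.
There is insufficient evidence to reject the null hypothesis; the result is not statistically significant at the 0.05 level.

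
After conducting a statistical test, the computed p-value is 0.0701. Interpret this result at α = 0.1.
Since p = 0.0701 < α = 0.1, reject H₀.
There is sufficient evidence to reject the null hypothesis; the result is statistically significant at the 0.1 level.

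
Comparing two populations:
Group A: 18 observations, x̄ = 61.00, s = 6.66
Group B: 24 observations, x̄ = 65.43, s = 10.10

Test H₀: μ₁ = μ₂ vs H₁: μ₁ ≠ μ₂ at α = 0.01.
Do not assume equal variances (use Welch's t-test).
Welch's two-sample t-test:
H₀: μ₁ = μ₂
H₁: μ₁ ≠ μ₂
s₁²/n₁ = 6.66²/18 = 2.4642,  s₂²/n₂ = 10.10²/24 = 4.2504
SE = √(s₁²/n₁ + s₂²/n₂) = √(2.4642 + 4.2504) = 2.5913
df (Welch-Satterthwaite) = (s₁²/n₁ + s₂²/n₂)² / [(s₁²/n₁)²/(n₁-1) + (s₂²/n₂)²/(n₂-1)] ≈ 39.46
t = (x̄₁ - x̄₂) / SE = (61.00 - 65.43) / 2.5913 = -4.43 / 2.5913 = -1.710
p-value = 0.0952

Since p-value > α = 0.01, we fail to reject H₀.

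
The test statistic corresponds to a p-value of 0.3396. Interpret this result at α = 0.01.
Since p = 0.3396 > α = 0.01, fail to reject H₀.
There is insufficient evidence to reject the null hypothesis; the result is not statistically significant at the 0.01 level.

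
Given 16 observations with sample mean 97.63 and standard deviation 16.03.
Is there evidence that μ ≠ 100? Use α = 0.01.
One-sample t-test:
H₀: μ = 100
H₁: μ ≠ 100
df = n - 1 = 15
t = (x̄ - μ₀) / (s/√n) = (97.63 - 100) / (16.03/√16) = -0.591
p-value = 0.5631

Since p-value > α = 0.01, we fail to reject H₀.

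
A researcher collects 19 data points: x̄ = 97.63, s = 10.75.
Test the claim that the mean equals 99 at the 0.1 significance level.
One-sample t-test:
H₀: μ = 99
H₁: μ ≠ 99
df = n - 1 = 18
t = (x̄ - μ₀) / (s/√n) = (97.63 - 99) / (10.75/√19) = -0.556
p-value = 0.5854

Since p-value > α = 0.1, we fail to reject H₀.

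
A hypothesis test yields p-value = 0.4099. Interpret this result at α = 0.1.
Since p = 0.4099 > α = 0.1, fail to reject H₀.
There is insufficient evidence to reject the null hypothesis; the result is not statistically significant at the 0.1 level.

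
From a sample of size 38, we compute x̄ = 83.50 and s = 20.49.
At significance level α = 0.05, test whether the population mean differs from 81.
One-sample t-test:
H₀: μ = 81
H₁: μ ≠ 81
df = n - 1 = 37
t = (x̄ - μ₀) / (s/√n) = (83.50 - 81) / (20.49/√38) = 0.752
p-value = 0.4567

Since p-value > α = 0.05, we fail to reject H₀.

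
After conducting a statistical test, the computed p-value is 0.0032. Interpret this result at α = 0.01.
Since p = 0.0032 < α = 0.01, reject H₀.
There is sufficient evidence to reject the null hypothesis; the result is statistically significant at the 0.01 level.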